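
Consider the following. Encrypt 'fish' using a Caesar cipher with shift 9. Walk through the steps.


Shift each letter by 9: f -> o, i -> r, s -> b, h -> q. Result: 'orbq'.

orbq


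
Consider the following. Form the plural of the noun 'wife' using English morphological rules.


Apply rule: Change -fe to -ves. 'wife' becomes 'wives'.

wives


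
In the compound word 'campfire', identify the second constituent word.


Split 'campfire' into 'camp' + 'fire'. The second part is 'fire'.

fire


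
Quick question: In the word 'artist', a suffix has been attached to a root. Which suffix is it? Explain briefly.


The word 'artist' = 'art' (root) + '-ist' (suffix). The suffix is '-ist'.

ist


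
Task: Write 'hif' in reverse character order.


Reverse 'hif' character by character: 'fih'.

fih


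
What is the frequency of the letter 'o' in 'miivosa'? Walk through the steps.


Letter 'o' in 'miivosa': found at position(s) 5 = 1 occurrence(s).

1


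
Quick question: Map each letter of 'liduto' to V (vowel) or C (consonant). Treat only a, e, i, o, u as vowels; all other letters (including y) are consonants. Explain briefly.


Letter mapping: l = C, i = V, d = C, u = V, t = C, o = V.

CVCVCV


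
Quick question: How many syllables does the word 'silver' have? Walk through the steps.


Break 'silver' into syllables: sil-ver -> sil | ver = 2 syllables

2 syllables


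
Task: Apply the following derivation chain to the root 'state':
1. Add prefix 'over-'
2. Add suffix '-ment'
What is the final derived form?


Step 1: Add prefix 'over-' to 'state' = 'overstate'
Step 2: Add suffix '-ment' to 'overstate' = 'overstatement'

overstatement


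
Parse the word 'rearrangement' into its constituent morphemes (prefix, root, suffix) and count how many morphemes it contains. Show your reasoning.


Step 1: Identify prefix: 're' (meaning: again)
Step 2: Identify root: 'arrange'
Step 3: Identify suffix(es): 'ment'
Decomposition: re- (prefix: again) + arrange (root) + -ment (suffix: action/result)
Total morphemes: 3

3 morphemes (re- (prefix: again) + arrange (root) + -ment (suffix: action/result))


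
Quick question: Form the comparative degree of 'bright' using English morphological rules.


Apply comparative formation (add -er): 'bright' -> 'brighter'.

brighter


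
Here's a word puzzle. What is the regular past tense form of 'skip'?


Apply rule: Double final consonant and add -ed. 'skip' becomes 'skipped'.

skipped


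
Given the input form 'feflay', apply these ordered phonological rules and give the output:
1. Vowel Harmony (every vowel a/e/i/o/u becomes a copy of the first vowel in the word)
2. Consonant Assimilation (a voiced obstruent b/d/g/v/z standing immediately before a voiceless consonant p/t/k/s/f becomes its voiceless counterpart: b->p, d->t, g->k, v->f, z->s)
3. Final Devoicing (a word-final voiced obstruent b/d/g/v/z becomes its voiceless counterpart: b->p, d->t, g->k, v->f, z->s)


Starting form: 'feflay'
Rule 1: Vowel Harmony: all vowels become 'e' (matching first vowel). 'feflay' -> 'fefley'
Rule 2: Consonant Assimilation: no voiced obstruent (b/d/g/v/z) stands immediately before a voiceless consonant (p/t/k/s/f). No change.
Rule 3: Final Devoicing: final consonant 'y' is not one of the voiced obstruents b/d/g/v/z. No change.
Final form: 'fefley'

fefley


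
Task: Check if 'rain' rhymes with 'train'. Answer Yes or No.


Rime (stressed vowel + following sounds) of 'rain': -ain = /eɪn/
Rime of 'train': -ain = /eɪn/
/eɪn/ and /eɪn/ are the same ending sound, so the words rhyme.

Yes


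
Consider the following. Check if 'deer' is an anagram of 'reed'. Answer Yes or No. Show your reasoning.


Sorted letters of 'deer': 'deer'
Sorted letters of 'reed': 'deer'
They match.

Yes


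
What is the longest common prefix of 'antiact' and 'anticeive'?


Compare from the start: 4 characters match: 'anti'. Mismatch at position 5: 'a' vs 'c'.

anti


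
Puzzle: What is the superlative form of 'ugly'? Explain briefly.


Apply superlative formation (consonant + y: change y to i, add -est): 'ugly' -> 'ugliest'.

ugliest


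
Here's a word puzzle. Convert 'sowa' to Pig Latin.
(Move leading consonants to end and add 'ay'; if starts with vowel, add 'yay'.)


'sowa': move consonant cluster 's' to end and add 'ay': 'owasay'.

owasay


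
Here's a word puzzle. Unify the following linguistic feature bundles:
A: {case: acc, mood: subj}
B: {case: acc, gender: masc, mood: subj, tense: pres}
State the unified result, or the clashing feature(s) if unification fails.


Compare features:
case: A=acc vs B=acc -> unified: acc
gender: A=_ vs B=masc -> unified: masc
mood: A=subj vs B=subj -> unified: subj
tense: A=_ vs B=pres -> unified: pres
No clashes found.

Unified: {case: acc, gender: masc, mood: subj, tense: pres}


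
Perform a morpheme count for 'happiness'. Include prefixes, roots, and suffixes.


Decomposition: happy (root) + -ness (suffix) = 2 morpheme(s)

2 morphemes


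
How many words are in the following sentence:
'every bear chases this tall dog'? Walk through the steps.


Split into words: every | bear | chases | this | tall | dog = 6 words.

6


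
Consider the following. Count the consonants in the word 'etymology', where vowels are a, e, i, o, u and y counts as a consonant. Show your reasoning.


Consonants in 'etymology': t, y, m, l, g, y = 6 consonants.

6


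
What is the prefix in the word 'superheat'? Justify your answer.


The word 'superheat' = 'super' (prefix) + 'heat' (root). The prefix is 'super'.

super


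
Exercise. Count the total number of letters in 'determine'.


Spell out 'determine' and number each letter: d(1), e(2), t(3), e(4), r(5), m(6), i(7), n(8), e(9). Total: 9 letters.

9


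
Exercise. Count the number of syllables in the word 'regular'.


Break 'regular' into syllables: reg-u-lar -> reg | u | lar = 3 syllables

3 syllables


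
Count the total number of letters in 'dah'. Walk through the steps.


Spell out 'dah' and number each letter: d(1), a(2), h(3). Total: 3 letters.

3


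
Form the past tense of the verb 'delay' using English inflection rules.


Apply rule: Add -ed. 'delay' becomes 'delayed'.

delayed


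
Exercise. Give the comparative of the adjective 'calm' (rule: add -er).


Apply comparative formation (add -er): 'calm' -> 'calmer'.

calmer


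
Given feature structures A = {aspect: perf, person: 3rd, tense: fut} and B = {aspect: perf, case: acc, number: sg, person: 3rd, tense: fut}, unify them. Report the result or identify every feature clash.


Compare features:
aspect: A=perf vs B=perf -> unified: perf
case: A=_ vs B=acc -> unified: acc
number: A=_ vs B=sg -> unified: sg
person: A=3rd vs B=3rd -> unified: 3rd
tense: A=fut vs B=fut -> unified: fut
No clashes found.

Unified: {aspect: perf, case: acc, number: sg, person: 3rd, tense: fut}


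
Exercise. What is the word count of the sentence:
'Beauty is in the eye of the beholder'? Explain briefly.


Split into words: Beauty | is | in | the | eye | of | the | beholder = 8 words.

8


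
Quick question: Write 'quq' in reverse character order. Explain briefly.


Reverse 'quq' character by character: 'quq'.

quq


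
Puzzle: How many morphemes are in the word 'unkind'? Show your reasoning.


Decomposition: un- (prefix) + kind (root) = 2 morpheme(s)

2 morphemes


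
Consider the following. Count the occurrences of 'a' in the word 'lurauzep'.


Letter 'a' in 'lurauzep': found at position(s) 4 = 1 occurrence(s).

1


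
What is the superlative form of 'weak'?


Apply superlative formation (add -est): 'weak' -> 'weakest'.

weakest


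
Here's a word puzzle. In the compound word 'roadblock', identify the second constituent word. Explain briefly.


Split 'roadblock' into 'road' + 'block'. The second part is 'block'.

block


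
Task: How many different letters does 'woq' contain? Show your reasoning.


Unique letters in 'woq': {o, q, w} = 3 distinct letters.

3


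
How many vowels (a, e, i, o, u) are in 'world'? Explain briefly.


Vowels in 'world': o = 1 vowels.

1


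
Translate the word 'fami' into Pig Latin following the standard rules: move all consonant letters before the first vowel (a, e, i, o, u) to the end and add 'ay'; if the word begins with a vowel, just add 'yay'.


'fami': move consonant cluster 'f' to end and add 'ay': 'amifay'.

amifay


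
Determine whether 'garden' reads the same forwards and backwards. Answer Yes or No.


Forward: 'garden'
Reversed: 'nedrag'
They differ.

No


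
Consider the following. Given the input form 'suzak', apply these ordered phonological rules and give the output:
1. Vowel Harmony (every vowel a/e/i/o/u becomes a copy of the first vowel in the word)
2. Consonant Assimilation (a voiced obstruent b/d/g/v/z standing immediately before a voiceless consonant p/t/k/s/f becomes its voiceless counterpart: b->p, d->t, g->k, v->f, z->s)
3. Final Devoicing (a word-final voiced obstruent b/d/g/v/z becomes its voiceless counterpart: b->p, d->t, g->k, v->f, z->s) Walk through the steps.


Starting form: 'suzak'
Rule 1: Vowel Harmony: all vowels become 'u' (matching first vowel). 'suzak' -> 'suzuk'
Rule 2: Consonant Assimilation: no voiced obstruent (b/d/g/v/z) stands immediately before a voiceless consonant (p/t/k/s/f). No change.
Rule 3: Final Devoicing: final consonant 'k' is not one of the voiced obstruents b/d/g/v/z. No change.
Final form: 'suzuk'

suzuk


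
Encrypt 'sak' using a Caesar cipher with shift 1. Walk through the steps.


Shift each letter by 1: s -> t, a -> b, k -> l. Result: 'tbl'.

tbl


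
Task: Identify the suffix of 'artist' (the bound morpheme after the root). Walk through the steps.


The word 'artist' = 'art' (root) + '-ist' (suffix). The suffix is '-ist'.

ist


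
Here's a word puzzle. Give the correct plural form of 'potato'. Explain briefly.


Apply rule: Add -es (consonant + o). 'potato' becomes 'potatoes'.

potatoes


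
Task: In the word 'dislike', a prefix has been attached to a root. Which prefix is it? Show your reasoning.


The word 'dislike' = 'dis' (prefix) + 'like' (root). The prefix is 'dis'.

dis


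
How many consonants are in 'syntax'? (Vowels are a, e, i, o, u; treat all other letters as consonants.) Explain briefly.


Consonants in 'syntax': s, y, n, t, x = 5 consonants.

5


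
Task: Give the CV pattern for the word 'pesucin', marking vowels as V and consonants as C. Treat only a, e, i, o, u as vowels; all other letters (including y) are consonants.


Letter mapping: p = C, e = V, s = C, u = V, c = C, i = V, n = C.

CVCVCVC


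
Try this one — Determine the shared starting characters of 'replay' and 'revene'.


Compare from the start: 2 characters match: 're'. Mismatch at position 3: 'p' vs 'v'.

re


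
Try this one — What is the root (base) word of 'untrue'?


Remove prefix 'un' from 'untrue' to get root 'true'.

true


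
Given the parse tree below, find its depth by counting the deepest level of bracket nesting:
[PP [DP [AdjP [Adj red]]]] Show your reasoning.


Count bracket nesting levels:
'[' at pos 0: depth = 1
'[' at pos 4: depth = 2
'[' at pos 8: depth = 3
'[' at pos 14: depth = 4
Maximum depth reached: 4

4


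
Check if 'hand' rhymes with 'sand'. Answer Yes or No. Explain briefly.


Rime (stressed vowel + following sounds) of 'hand': -and = /ænd/
Rime of 'sand': -and = /ænd/
/ænd/ and /ænd/ are the same ending sound, so the words rhyme.

Yes


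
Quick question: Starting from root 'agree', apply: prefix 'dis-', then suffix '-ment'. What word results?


Step 1: Add prefix 'dis-' to 'agree' = 'disagree'
Step 2: Add suffix '-ment' to 'disagree' = 'disagreement'

disagreement


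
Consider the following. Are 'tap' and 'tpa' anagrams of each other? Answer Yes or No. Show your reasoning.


Sorted letters of 'tap': 'apt'
Sorted letters of 'tpa': 'apt'
They match.

Yes


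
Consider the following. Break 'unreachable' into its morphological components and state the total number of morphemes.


Step 1: Identify prefix: 'un' (meaning: not/reverse)
Step 2: Identify root: 'reach'
Step 3: Identify suffix(es): 'able'
Decomposition: un- (prefix: not/reverse) + reach (root) + -able (suffix: capable of)
Total morphemes: 3

3 morphemes (un- (prefix: not/reverse) + reach (root) + -able (suffix: capable of))


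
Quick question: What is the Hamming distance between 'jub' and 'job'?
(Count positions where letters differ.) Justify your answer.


Alignment:
Position 1: 'j' vs 'j' = match
Position 2: 'u' vs 'o' = DIFFER
Position 3: 'b' vs 'b' = match
Total differences: 1

1


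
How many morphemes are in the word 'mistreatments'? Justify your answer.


Decomposition: mis- (prefix) + treat (root) + -ment (suffix) + -s (plural) = 4 morpheme(s)

4 morphemes


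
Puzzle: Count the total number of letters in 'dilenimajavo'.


Spell out 'dilenimajavo' and number each letter: d(1), i(2), l(3), e(4), n(5), i(6), m(7), a(8), j(9), a(10), v(11), o(12). Total: 12 letters.

12


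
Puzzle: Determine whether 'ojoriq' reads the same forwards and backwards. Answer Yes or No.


Forward: 'ojoriq'
Reversed: 'qirojo'
They differ.

No


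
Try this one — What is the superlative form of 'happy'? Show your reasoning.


Apply superlative formation (consonant + y: change y to i, add -est): 'happy' -> 'happiest'.

happiest


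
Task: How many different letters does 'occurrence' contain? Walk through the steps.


Unique letters in 'occurrence': {c, e, n, o, r, u} = 6 distinct letters.

6


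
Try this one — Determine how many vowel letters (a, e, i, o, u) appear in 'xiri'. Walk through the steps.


Vowels in 'xiri': i, i = 2 vowels.

2


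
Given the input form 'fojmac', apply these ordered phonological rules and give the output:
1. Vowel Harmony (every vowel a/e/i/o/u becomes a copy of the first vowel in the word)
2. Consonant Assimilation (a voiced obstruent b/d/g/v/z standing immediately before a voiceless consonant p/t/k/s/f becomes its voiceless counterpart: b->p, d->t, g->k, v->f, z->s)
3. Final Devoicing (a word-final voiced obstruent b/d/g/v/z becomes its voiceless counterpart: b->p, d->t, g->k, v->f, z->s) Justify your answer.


Starting form: 'fojmac'
Rule 1: Vowel Harmony: all vowels become 'o' (matching first vowel). 'fojmac' -> 'fojmoc'
Rule 2: Consonant Assimilation: no voiced obstruent (b/d/g/v/z) stands immediately before a voiceless consonant (p/t/k/s/f). No change.
Rule 3: Final Devoicing: final consonant 'c' is not one of the voiced obstruents b/d/g/v/z. No change.
Final form: 'fojmoc'

fojmoc


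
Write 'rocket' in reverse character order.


Reverse 'rocket' character by character: 'tekcor'.

tekcor


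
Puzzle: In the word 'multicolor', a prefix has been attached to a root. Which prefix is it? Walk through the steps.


The word 'multicolor' = 'multi' (prefix) + 'color' (root). The prefix is 'multi'.

multi


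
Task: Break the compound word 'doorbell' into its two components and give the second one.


Split 'doorbell' into 'door' + 'bell'. The second part is 'bell'.

bell


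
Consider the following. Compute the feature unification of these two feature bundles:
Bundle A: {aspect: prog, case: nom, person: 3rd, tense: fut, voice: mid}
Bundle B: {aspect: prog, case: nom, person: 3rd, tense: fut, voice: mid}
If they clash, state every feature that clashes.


Compare features:
aspect: A=prog vs B=prog -> unified: prog
case: A=nom vs B=nom -> unified: nom
person: A=3rd vs B=3rd -> unified: 3rd
tense: A=fut vs B=fut -> unified: fut
voice: A=mid vs B=mid -> unified: mid
No clashes found.

Unified: {aspect: prog, case: nom, person: 3rd, tense: fut, voice: mid}


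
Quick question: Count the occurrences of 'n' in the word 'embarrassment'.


Letter 'n' in 'embarrassment': found at position(s) 12 = 1 occurrence(s).

1


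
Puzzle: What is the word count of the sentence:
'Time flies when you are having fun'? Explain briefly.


Split into words: Time | flies | when | you | are | having | fun = 7 words.

7


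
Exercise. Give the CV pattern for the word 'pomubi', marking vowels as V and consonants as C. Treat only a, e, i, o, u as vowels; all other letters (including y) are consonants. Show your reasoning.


Letter mapping: p = C, o = V, m = C, u = V, b = C, i = V.

CVCVCV


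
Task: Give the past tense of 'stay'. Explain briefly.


Apply rule: Add -ed. 'stay' becomes 'stayed'.

stayed


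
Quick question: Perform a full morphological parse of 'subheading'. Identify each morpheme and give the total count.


Step 1: Identify prefix: 'sub' (meaning: below)
Step 2: Identify root: 'head'
Step 3: Identify suffix(es): 'ing'
Decomposition: sub- (prefix: below) + head (root) + -ing (suffix: ongoing/result)
Total morphemes: 3

3 morphemes (sub- (prefix: below) + head (root) + -ing (suffix: ongoing/result))


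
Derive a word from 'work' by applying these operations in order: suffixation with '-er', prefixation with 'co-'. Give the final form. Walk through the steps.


Step 1: Add suffix '-er' to 'work' = 'worker'
Step 2: Add prefix 'co-' to 'worker' = 'coworker'

coworker


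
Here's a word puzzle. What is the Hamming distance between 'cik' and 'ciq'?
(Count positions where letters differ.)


Alignment:
Position 1: 'c' vs 'c' = match
Position 2: 'i' vs 'i' = match
Position 3: 'k' vs 'q' = DIFFER
Total differences: 1

1


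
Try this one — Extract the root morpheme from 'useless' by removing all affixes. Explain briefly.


Remove suffix '-less' from 'useless' to get root 'use'.

use


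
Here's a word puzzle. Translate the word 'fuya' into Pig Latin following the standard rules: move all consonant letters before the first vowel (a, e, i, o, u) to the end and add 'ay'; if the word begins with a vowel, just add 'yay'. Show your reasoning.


'fuya': move consonant cluster 'f' to end and add 'ay': 'uyafay'.

uyafay


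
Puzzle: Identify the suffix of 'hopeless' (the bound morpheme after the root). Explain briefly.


The word 'hopeless' = 'hope' (root) + '-less' (suffix). The suffix is '-less'.

less


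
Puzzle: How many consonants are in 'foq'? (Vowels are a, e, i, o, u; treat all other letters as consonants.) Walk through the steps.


Consonants in 'foq': f, q = 2 consonants.

2


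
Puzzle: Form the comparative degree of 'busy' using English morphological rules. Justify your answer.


Apply comparative formation (consonant + y: change y to i, add -er): 'busy' -> 'busier'.

busier


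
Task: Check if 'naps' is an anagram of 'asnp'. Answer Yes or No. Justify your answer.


Sorted letters of 'naps': 'anps'
Sorted letters of 'asnp': 'anps'
They match.

Yes


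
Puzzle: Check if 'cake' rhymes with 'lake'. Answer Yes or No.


Rime (stressed vowel + following sounds) of 'cake': -ake = /eɪk/
Rime of 'lake': -ake = /eɪk/
/eɪk/ and /eɪk/ are the same ending sound, so the words rhyme.

Yes


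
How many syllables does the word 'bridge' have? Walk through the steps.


Break 'bridge' into syllables: bridge -> bridge = 1 syllable

1 syllable


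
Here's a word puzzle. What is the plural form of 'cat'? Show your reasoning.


Apply rule: Add -s. 'cat' becomes 'cats'.

cats


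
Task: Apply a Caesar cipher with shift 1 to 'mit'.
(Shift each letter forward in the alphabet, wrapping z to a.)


Shift each letter by 1: m -> n, i -> j, t -> u. Result: 'nju'.

nju


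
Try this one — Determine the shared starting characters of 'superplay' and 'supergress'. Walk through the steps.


Compare from the start: 5 characters match: 'super'. Mismatch at position 6: 'p' vs 'g'.

super


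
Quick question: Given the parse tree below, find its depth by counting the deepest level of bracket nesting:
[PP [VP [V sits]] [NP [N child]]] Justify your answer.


Count bracket nesting levels:
'[' at pos 0: depth = 1
'[' at pos 4: depth = 2
'[' at pos 8: depth = 3
'[' at pos 18: depth = 2
'[' at pos 22: depth = 3
Maximum depth reached: 3

3


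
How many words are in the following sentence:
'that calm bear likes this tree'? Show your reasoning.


Split into words: that | calm | bear | likes | this | tree = 6 words.

6


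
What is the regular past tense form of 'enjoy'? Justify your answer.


Apply rule: Add -ed. 'enjoy' becomes 'enjoyed'.

enjoyed


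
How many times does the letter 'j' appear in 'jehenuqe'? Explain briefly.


Letter 'j' in 'jehenuqe': found at position(s) 1 = 1 occurrence(s).

1


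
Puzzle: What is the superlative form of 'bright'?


Apply superlative formation (add -est): 'bright' -> 'brightest'.

brightest


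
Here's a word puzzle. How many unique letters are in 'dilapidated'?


Unique letters in 'dilapidated': {a, d, e, i, l, p, t} = 7 distinct letters.

7


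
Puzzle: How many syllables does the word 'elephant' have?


Break 'elephant' into syllables: el-e-phant -> el | e | phant = 3 syllables

3 syllables


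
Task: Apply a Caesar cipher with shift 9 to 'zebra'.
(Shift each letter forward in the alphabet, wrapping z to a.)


Shift each letter by 9: z -> i, e -> n, b -> k, r -> a, a -> j. Result: 'inkaj'.

inkaj


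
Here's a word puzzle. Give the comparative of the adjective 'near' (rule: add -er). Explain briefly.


Apply comparative formation (add -er): 'near' -> 'nearer'.

nearer


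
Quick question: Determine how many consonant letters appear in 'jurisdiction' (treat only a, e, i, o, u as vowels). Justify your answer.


Consonants in 'jurisdiction': j, r, s, d, c, t, n = 7 consonants.

7


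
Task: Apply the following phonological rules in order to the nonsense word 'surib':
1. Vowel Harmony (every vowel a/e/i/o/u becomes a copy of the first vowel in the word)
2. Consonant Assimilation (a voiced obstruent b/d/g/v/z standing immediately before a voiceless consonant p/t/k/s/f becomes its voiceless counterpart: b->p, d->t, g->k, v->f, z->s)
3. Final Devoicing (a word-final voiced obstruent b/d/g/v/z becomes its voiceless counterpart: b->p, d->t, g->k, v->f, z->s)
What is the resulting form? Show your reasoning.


Starting form: 'surib'
Rule 1: Vowel Harmony: all vowels become 'u' (matching first vowel). 'surib' -> 'surub'
Rule 2: Consonant Assimilation: no voiced obstruent (b/d/g/v/z) stands immediately before a voiceless consonant (p/t/k/s/f). No change.
Rule 3: Final Devoicing: word-final voiced obstruent 'b' becomes voiceless 'p'. 'surub' -> 'surup'
Final form: 'surup'

surup


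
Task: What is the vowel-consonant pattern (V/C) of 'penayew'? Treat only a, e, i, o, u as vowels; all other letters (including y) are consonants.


Letter mapping: p = C, e = V, n = C, a = V, y = C, e = V, w = C.

CVCVCVC


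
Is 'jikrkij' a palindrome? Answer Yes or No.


Forward: 'jikrkij'
Reversed: 'jikrkij'
They are identical.

Yes


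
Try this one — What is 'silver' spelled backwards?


Reverse 'silver' character by character: 'revlis'.

revlis


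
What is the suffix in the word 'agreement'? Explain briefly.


The word 'agreement' = 'agree' (root) + '-ment' (suffix). The suffix is '-ment'.

ment


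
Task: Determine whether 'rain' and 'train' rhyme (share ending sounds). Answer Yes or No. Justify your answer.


Rime (stressed vowel + following sounds) of 'rain': -ain = /eɪn/
Rime of 'train': -ain = /eɪn/
/eɪn/ and /eɪn/ are the same ending sound, so the words rhyme.

Yes


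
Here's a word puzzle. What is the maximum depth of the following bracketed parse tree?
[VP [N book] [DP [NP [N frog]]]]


Count bracket nesting levels:
'[' at pos 0: depth = 1
'[' at pos 4: depth = 2
'[' at pos 13: depth = 2
'[' at pos 17: depth = 3
'[' at pos 21: depth = 4
Maximum depth reached: 4

4


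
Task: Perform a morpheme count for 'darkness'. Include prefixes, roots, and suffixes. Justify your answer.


Decomposition: dark (root) + -ness (suffix) = 2 morpheme(s)

2 morphemes


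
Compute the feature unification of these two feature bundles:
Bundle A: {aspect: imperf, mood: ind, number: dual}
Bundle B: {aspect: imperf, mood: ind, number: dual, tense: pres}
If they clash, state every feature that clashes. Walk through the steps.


Compare features:
aspect: A=imperf vs B=imperf -> unified: imperf
mood: A=ind vs B=ind -> unified: ind
number: A=dual vs B=dual -> unified: dual
tense: A=_ vs B=pres -> unified: pres
No clashes found.

Unified: {aspect: imperf, mood: ind, number: dual, tense: pres}


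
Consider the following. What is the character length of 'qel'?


Spell out 'qel' and number each letter: q(1), e(2), l(3). Total: 3 letters.

3


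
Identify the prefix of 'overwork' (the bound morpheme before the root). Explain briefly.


The word 'overwork' = 'over' (prefix) + 'work' (root). The prefix is 'over'.

over


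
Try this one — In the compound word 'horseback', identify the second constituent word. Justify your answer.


Split 'horseback' into 'horse' + 'back'. The second part is 'back'.

back


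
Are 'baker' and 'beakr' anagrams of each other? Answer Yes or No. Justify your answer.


Sorted letters of 'baker': 'abekr'
Sorted letters of 'beakr': 'abekr'
They match.

Yes


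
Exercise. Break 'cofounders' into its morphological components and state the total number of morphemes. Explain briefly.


Step 1: Identify prefix: 'co' (meaning: together)
Step 2: Identify root: 'found'
Step 3: Identify suffix(es): 'er, s'
Decomposition: co- (prefix: together) + found (root) + -er (suffix: one who) + -s (plural)
Total morphemes: 4

4 morphemes (co- (prefix: together) + found (root) + -er (suffix: one who) + -s (plural))


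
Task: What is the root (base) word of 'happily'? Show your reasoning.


Remove suffix '-ly' from 'happily' to get root 'happy'.

happy


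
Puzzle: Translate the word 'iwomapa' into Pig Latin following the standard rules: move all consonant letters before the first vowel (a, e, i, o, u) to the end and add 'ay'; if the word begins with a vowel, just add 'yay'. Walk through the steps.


'iwomapa' starts with a vowel, so add 'yay': 'iwomapayay'.

iwomapayay


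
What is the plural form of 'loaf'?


Apply rule: Change -f to -ves. 'loaf' becomes 'loaves'.

loaves


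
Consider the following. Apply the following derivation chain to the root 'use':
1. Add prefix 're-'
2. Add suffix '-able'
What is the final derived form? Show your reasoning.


Step 1: Add prefix 're-' to 'use' = 'reuse'
Step 2: Add suffix '-able' to 'reuse' = 'reusable'

reusable


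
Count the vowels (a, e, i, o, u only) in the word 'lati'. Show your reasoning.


Vowels in 'lati': a, i = 2 vowels.

2


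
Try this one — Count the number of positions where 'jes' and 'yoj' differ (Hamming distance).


Alignment:
Position 1: 'j' vs 'y' = DIFFER
Position 2: 'e' vs 'o' = DIFFER
Position 3: 's' vs 'j' = DIFFER
Total differences: 3

3


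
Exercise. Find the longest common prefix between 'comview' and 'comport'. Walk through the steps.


Compare from the start: 3 characters match: 'com'. Mismatch at position 4: 'v' vs 'p'.

com


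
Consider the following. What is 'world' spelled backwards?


Reverse 'world' character by character: 'dlrow'.

dlrow


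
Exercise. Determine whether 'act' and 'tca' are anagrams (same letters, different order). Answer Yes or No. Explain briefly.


Sorted letters of 'act': 'act'
Sorted letters of 'tca': 'act'
They match.

Yes


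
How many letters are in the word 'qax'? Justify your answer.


Spell out 'qax' and number each letter: q(1), a(2), x(3). Total: 3 letters.

3


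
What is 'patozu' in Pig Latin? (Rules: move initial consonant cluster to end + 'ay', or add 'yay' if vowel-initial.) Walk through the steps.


'patozu': move consonant cluster 'p' to end and add 'ay': 'atozupay'.

atozupay


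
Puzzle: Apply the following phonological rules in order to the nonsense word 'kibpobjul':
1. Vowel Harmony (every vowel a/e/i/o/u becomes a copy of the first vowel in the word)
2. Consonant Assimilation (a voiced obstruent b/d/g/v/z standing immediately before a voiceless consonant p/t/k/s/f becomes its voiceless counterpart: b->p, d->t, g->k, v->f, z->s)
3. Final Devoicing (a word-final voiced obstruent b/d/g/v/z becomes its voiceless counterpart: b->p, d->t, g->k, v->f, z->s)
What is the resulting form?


Starting form: 'kibpobjul'
Rule 1: Vowel Harmony: all vowels become 'i' (matching first vowel). 'kibpobjul' -> 'kibpibjil'
Rule 2: Consonant Assimilation: voiced obstruent before voiceless consonant becomes voiceless ('bp' -> 'pp'). 'kibpibjil' -> 'kippibjil'
Rule 3: Final Devoicing: final consonant 'l' is not one of the voiced obstruents b/d/g/v/z. No change.
Final form: 'kippibjil'

kippibjil


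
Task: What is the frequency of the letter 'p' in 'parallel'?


Letter 'p' in 'parallel': found at position(s) 1 = 1 occurrence(s).

1


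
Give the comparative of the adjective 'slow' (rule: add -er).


Apply comparative formation (add -er): 'slow' -> 'slower'.

slower


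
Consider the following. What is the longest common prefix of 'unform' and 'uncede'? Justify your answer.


Compare from the start: 2 characters match: 'un'. Mismatch at position 3: 'f' vs 'c'.

un


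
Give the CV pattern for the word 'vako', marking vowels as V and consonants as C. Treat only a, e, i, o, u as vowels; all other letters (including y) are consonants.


Letter mapping: v = C, a = V, k = C, o = V.

CVCV


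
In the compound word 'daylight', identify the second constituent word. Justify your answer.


Split 'daylight' into 'day' + 'light'. The second part is 'light'.

light


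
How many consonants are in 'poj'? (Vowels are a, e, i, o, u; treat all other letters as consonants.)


Consonants in 'poj': p, j = 2 consonants.

2


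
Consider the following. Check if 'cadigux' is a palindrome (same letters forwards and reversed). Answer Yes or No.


Forward: 'cadigux'
Reversed: 'xugidac'
They differ.

No


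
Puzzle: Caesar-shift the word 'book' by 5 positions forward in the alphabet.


Shift each letter by 5: b -> g, o -> t, o -> t, k -> p. Result: 'gttp'.

gttp


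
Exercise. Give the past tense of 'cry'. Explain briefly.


Apply rule: Change -y to -ied. 'cry' becomes 'cried'.

cried


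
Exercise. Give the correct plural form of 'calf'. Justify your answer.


Apply rule: Change -f to -ves. 'calf' becomes 'calves'.

calves


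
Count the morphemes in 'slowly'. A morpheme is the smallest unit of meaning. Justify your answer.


Decomposition: slow (root) + -ly (suffix) = 2 morpheme(s)

2 morphemes


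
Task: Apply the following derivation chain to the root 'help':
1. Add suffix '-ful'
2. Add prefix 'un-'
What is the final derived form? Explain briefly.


Step 1: Add suffix '-ful' to 'help' = 'helpful'
Step 2: Add prefix 'un-' to 'helpful' = 'unhelpful'

unhelpful


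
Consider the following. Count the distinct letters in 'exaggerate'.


Unique letters in 'exaggerate': {a, e, g, r, t, x} = 6 distinct letters.

6


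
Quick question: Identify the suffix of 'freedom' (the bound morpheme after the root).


The word 'freedom' = 'free' (root) + '-dom' (suffix). The suffix is '-dom'.

dom


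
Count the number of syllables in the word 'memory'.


Break 'memory' into syllables: mem-o-ry -> mem | o | ry = 3 syllables

3 syllables


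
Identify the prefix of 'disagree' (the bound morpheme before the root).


The word 'disagree' = 'dis' (prefix) + 'agree' (root). The prefix is 'dis'.

dis


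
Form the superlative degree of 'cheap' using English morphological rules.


Apply superlative formation (add -est): 'cheap' -> 'cheapest'.

cheapest


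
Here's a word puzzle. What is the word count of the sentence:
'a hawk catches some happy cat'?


Split into words: a | hawk | catches | some | happy | cat = 6 words.

6


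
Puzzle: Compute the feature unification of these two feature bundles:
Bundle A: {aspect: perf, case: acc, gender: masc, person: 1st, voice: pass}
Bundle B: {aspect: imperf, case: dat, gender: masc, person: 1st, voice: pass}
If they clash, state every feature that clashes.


Compare features:
aspect: A=perf vs B=imperf -> CLASH
case: A=acc vs B=dat -> CLASH
gender: A=masc vs B=masc -> unified: masc
person: A=1st vs B=1st -> unified: 1st
voice: A=pass vs B=pass -> unified: pass
Clashes detected on features 'aspect' (perf vs imperf) and 'case' (acc vs dat); unification fails.

CLASH on 'aspect' (perf vs imperf) and 'case' (acc vs dat)


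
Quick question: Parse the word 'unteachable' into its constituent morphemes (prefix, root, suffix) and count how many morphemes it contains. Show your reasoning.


Step 1: Identify prefix: 'un' (meaning: not/reverse)
Step 2: Identify root: 'teach'
Step 3: Identify suffix(es): 'able'
Decomposition: un- (prefix: not/reverse) + teach (root) + -able (suffix: capable of)
Total morphemes: 3

3 morphemes (un- (prefix: not/reverse) + teach (root) + -able (suffix: capable of))


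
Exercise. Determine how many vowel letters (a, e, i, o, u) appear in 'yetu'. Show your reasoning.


Vowels in 'yetu': e, u = 2 vowels.

2


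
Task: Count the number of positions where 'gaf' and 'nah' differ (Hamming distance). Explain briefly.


Alignment:
Position 1: 'g' vs 'n' = DIFFER
Position 2: 'a' vs 'a' = match
Position 3: 'f' vs 'h' = DIFFER
Total differences: 2

2


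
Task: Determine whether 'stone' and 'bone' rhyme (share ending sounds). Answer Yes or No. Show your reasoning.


Rime (stressed vowel + following sounds) of 'stone': -one = /oʊn/
Rime of 'bone': -one = /oʊn/
/oʊn/ and /oʊn/ are the same ending sound, so the words rhyme.

Yes


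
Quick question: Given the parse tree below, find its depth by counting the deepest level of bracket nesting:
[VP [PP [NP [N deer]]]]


Count bracket nesting levels:
'[' at pos 0: depth = 1
'[' at pos 4: depth = 2
'[' at pos 8: depth = 3
'[' at pos 12: depth = 4
Maximum depth reached: 4

4


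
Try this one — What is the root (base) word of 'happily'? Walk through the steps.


Remove suffix '-ly' from 'happily' to get root 'happy'.

happy


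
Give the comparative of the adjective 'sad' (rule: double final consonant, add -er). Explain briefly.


Apply comparative formation (double final consonant, add -er): 'sad' -> 'sadder'.

sadder


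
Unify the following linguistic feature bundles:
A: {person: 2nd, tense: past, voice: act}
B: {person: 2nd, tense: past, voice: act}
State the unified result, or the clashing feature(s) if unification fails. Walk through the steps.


Compare features:
person: A=2nd vs B=2nd -> unified: 2nd
tense: A=past vs B=past -> unified: past
voice: A=act vs B=act -> unified: act
No clashes found.

Unified: {person: 2nd, tense: past, voice: act}


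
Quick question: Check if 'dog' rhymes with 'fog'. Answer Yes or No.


Rime (stressed vowel + following sounds) of 'dog': -og = /ɒg/
Rime of 'fog': -og = /ɒg/
/ɒg/ and /ɒg/ are the same ending sound, so the words rhyme.

Yes


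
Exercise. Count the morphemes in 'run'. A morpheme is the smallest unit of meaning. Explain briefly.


Decomposition: run (free morpheme) = 1 morpheme(s)

1 morphemes


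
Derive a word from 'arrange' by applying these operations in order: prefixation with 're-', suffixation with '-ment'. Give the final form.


Step 1: Add prefix 're-' to 'arrange' = 'rearrange'
Step 2: Add suffix '-ment' to 'rearrange' = 'rearrangement'

rearrangement


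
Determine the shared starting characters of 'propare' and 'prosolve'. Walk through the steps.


Compare from the start: 3 characters match: 'pro'. Mismatch at position 4: 'p' vs 's'.

pro


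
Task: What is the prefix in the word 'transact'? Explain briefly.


The word 'transact' = 'trans' (prefix) + 'act' (root). The prefix is 'trans'.

trans


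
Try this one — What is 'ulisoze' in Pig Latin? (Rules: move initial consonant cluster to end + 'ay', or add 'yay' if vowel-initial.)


'ulisoze' starts with a vowel, so add 'yay': 'ulisozeyay'.

ulisozeyay


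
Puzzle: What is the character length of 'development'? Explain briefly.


Spell out 'development' and number each letter: d(1), e(2), v(3), e(4), l(5), o(6), p(7), m(8), e(9), n(10), t(11). Total: 11 letters.

11


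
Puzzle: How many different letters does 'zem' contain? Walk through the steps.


Unique letters in 'zem': {e, m, z} = 3 distinct letters.

3


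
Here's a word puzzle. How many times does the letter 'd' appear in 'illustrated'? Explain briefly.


Letter 'd' in 'illustrated': found at position(s) 11 = 1 occurrence(s).

1


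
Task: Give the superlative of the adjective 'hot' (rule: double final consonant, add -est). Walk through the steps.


Apply superlative formation (double final consonant, add -est): 'hot' -> 'hottest'.

hottest


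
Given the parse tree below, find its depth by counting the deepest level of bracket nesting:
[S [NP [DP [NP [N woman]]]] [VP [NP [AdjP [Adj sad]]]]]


Count bracket nesting levels:
'[' at pos 0: depth = 1
'[' at pos 3: depth = 2
'[' at pos 7: depth = 3
'[' at pos 11: depth = 4
'[' at pos 15: depth = 5
'[' at pos 28: depth = 2
'[' at pos 32: depth = 3
'[' at pos 36: depth = 4
'[' at pos 42: depth = 5
Maximum depth reached: 5

5


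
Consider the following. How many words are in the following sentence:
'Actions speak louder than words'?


Split into words: Actions | speak | louder | than | words = 5 words.

5


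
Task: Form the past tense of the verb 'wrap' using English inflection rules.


Apply rule: Double final consonant and add -ed. 'wrap' becomes 'wrapped'.

wrapped


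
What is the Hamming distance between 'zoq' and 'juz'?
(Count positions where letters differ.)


Alignment:
Position 1: 'z' vs 'j' = DIFFER
Position 2: 'o' vs 'u' = DIFFER
Position 3: 'q' vs 'z' = DIFFER
Total differences: 3

3


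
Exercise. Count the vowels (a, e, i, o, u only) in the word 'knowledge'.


Vowels in 'knowledge': o, e, e = 3 vowels.

3


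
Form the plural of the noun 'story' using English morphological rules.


Apply rule: Change -y to -ies (consonant + y). 'story' becomes 'stories'.

stories


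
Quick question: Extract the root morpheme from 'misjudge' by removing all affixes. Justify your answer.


Remove prefix 'mis' from 'misjudge' to get root 'judge'.

judge


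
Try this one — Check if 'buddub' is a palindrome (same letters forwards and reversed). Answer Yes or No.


Forward: 'buddub'
Reversed: 'buddub'
They are identical.

Yes


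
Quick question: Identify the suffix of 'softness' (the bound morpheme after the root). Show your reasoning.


The word 'softness' = 'soft' (root) + '-ness' (suffix). The suffix is '-ness'.

ness


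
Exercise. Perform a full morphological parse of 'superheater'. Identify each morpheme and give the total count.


Step 1: Identify prefix: 'super' (meaning: above)
Step 2: Identify root: 'heat'
Step 3: Identify suffix(es): 'er'
Decomposition: super- (prefix: above) + heat (root) + -er (suffix: one who)
Total morphemes: 3

3 morphemes (super- (prefix: above) + heat (root) + -er (suffix: one who))


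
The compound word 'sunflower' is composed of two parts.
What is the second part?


Split 'sunflower' into 'sun' + 'flower'. The second part is 'flower'.

flower


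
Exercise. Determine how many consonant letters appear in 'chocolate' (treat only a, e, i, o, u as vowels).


Consonants in 'chocolate': c, h, c, l, t = 5 consonants.

5


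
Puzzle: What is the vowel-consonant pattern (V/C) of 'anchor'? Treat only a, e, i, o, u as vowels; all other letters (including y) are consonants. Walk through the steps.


Letter mapping: a = V, n = C, c = C, h = C, o = V, r = C.

VCCCVC
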